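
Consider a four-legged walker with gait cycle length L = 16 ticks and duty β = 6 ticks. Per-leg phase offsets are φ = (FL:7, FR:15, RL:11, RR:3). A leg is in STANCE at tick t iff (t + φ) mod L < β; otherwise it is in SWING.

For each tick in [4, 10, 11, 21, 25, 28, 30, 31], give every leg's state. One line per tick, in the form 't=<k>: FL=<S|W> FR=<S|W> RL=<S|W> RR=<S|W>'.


t=4: phase=(11,3,15,7) vs β=6 → FL=W FR=S RL=W RR=W
t=10: phase=(1,9,5,13) vs β=6 → FL=S FR=W RL=S RR=W
t=11: phase=(2,10,6,14) vs β=6 → FL=S FR=W RL=W RR=W
t=21: phase=(12,4,0,8) vs β=6 → FL=W FR=S RL=S RR=W
t=25: phase=(0,8,4,12) vs β=6 → FL=S FR=W RL=S RR=W
t=28: phase=(3,11,7,15) vs β=6 → FL=S FR=W RL=W RR=W
t=30: phase=(5,13,9,1) vs β=6 → FL=S FR=W RL=W RR=S
t=31: phase=(6,14,10,2) vs β=6 → FL=W FR=W RL=W RR=S

t=4: FL=W FR=S RL=W RR=W
t=10: FL=S FR=W RL=S RR=W
t=11: FL=S FR=W RL=W RR=W
t=21: FL=W FR=S RL=S RR=W
t=25: FL=S FR=W RL=S RR=W
t=28: FL=S FR=W RL=W RR=W
t=30: FL=S FR=W RL=W RR=S
t=31: FL=W FR=W RL=W RR=S


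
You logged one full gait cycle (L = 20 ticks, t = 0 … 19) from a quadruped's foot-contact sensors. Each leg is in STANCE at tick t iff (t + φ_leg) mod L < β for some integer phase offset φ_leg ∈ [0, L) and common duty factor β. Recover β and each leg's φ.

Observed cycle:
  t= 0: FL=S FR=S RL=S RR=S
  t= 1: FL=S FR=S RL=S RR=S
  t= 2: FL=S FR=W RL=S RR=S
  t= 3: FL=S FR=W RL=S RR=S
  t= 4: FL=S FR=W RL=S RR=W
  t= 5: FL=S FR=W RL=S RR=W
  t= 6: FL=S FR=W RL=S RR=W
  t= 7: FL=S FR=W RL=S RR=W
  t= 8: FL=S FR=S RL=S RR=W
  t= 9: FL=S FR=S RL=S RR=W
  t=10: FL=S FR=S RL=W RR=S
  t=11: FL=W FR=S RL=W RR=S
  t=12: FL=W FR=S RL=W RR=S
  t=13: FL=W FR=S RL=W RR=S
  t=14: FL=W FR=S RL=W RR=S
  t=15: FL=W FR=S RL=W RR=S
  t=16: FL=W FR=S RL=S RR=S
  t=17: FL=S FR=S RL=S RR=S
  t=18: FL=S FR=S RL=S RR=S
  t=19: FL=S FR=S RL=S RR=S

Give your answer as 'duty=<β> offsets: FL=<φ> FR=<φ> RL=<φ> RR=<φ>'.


duty β = stance ticks per leg = 14
FL: stance ticks = 14; W→S at t=17 → φ=3
FR: stance ticks = 14; W→S at t=8 → φ=12
RL: stance ticks = 14; W→S at t=16 → φ=4
RR: stance ticks = 14; W→S at t=10 → φ=10

duty=14 offsets: FL=3 FR=12 RL=4 RR=10


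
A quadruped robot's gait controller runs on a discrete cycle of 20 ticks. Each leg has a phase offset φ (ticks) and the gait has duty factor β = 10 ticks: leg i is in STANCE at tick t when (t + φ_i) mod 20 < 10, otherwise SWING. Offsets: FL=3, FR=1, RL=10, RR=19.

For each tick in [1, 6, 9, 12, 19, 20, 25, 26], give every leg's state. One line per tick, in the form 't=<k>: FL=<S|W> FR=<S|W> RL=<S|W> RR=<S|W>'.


t=1: phase=(4,2,11,0) vs β=10 → FL=S FR=S RL=W RR=S
t=6: phase=(9,7,16,5) vs β=10 → FL=S FR=S RL=W RR=S
t=9: phase=(12,10,19,8) vs β=10 → FL=W FR=W RL=W RR=S
t=12: phase=(15,13,2,11) vs β=10 → FL=W FR=W RL=S RR=W
t=19: phase=(2,0,9,18) vs β=10 → FL=S FR=S RL=S RR=W
t=20: phase=(3,1,10,19) vs β=10 → FL=S FR=S RL=W RR=W
t=25: phase=(8,6,15,4) vs β=10 → FL=S FR=S RL=W RR=S
t=26: phase=(9,7,16,5) vs β=10 → FL=S FR=S RL=W RR=S

t=1: FL=S FR=S RL=W RR=S
t=6: FL=S FR=S RL=W RR=S
t=9: FL=W FR=W RL=W RR=S
t=12: FL=W FR=W RL=S RR=W
t=19: FL=S FR=S RL=S RR=W
t=20: FL=S FR=S RL=W RR=W
t=25: FL=S FR=S RL=W RR=S
t=26: FL=S FR=S RL=W RR=S


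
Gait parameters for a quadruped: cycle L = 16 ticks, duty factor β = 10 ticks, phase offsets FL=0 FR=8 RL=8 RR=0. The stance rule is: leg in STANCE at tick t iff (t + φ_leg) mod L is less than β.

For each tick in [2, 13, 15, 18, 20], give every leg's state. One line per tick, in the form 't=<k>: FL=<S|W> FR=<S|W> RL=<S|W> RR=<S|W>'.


t=2: phase=(2,10,10,2) vs β=10 → FL=S FR=W RL=W RR=S
t=13: phase=(13,5,5,13) vs β=10 → FL=W FR=S RL=S RR=W
t=15: phase=(15,7,7,15) vs β=10 → FL=W FR=S RL=S RR=W
t=18: phase=(2,10,10,2) vs β=10 → FL=S FR=W RL=W RR=S
t=20: phase=(4,12,12,4) vs β=10 → FL=S FR=W RL=W RR=S

t=2: FL=S FR=W RL=W RR=S
t=13: FL=W FR=S RL=S RR=W
t=15: FL=W FR=S RL=S RR=W
t=18: FL=S FR=W RL=W RR=S
t=20: FL=S FR=W RL=W RR=S


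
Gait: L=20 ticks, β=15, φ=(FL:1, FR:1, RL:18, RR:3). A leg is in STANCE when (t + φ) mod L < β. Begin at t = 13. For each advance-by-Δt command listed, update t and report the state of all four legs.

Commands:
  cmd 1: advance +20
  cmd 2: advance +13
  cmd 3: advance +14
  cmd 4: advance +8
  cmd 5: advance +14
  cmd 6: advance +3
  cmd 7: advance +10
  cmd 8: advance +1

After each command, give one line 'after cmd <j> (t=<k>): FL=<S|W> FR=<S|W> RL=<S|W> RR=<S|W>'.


after cmd 1 (t=33): FL=S FR=S RL=S RR=W
after cmd 2 (t=46): FL=S FR=S RL=S RR=S
after cmd 3 (t=60): FL=S FR=S RL=W RR=S
after cmd 4 (t=68): FL=S FR=S RL=S RR=S
after cmd 5 (t=82): FL=S FR=S RL=S RR=S
after cmd 6 (t=85): FL=S FR=S RL=S RR=S
after cmd 7 (t=95): FL=W FR=W RL=S RR=W
after cmd 8 (t=96): FL=W FR=W RL=S RR=W

start t=13: FL=S FR=S RL=S RR=W
cmd 1: advance +20 → t=33, phase=(14,14,11,16) → FL=S FR=S RL=S RR=W
cmd 2: advance +13 → t=46, phase=(7,7,4,9) → FL=S FR=S RL=S RR=S
cmd 3: advance +14 → t=60, phase=(1,1,18,3) → FL=S FR=S RL=W RR=S
cmd 4: advance +8 → t=68, phase=(9,9,6,11) → FL=S FR=S RL=S RR=S
cmd 5: advance +14 → t=82, phase=(3,3,0,5) → FL=S FR=S RL=S RR=S
cmd 6: advance +3 → t=85, phase=(6,6,3,8) → FL=S FR=S RL=S RR=S
cmd 7: advance +10 → t=95, phase=(16,16,13,18) → FL=W FR=W RL=S RR=W
cmd 8: advance +1 → t=96, phase=(17,17,14,19) → FL=W FR=W RL=S RR=W


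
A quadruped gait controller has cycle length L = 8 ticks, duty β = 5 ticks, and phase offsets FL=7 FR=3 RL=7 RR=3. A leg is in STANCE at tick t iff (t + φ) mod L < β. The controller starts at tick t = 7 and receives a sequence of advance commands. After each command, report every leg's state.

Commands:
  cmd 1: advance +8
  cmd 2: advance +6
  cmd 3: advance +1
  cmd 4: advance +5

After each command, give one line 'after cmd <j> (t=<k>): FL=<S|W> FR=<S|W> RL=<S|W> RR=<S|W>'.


after cmd 1 (t=15): FL=W FR=S RL=W RR=S
after cmd 2 (t=21): FL=S FR=S RL=S RR=S
after cmd 3 (t=22): FL=W FR=S RL=W RR=S
after cmd 4 (t=27): FL=S FR=W RL=S RR=W

start t=7: FL=W FR=S RL=W RR=S
cmd 1: advance +8 → t=15, phase=(6,2,6,2) → FL=W FR=S RL=W RR=S
cmd 2: advance +6 → t=21, phase=(4,0,4,0) → FL=S FR=S RL=S RR=S
cmd 3: advance +1 → t=22, phase=(5,1,5,1) → FL=W FR=S RL=W RR=S
cmd 4: advance +5 → t=27, phase=(2,6,2,6) → FL=S FR=W RL=S RR=W


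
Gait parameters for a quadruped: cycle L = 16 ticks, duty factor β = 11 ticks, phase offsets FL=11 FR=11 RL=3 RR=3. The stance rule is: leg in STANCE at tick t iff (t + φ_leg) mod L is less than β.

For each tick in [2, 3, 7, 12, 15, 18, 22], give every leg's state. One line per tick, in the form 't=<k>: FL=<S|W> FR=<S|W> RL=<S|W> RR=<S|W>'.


t=2: FL=W FR=W RL=S RR=S
t=3: FL=W FR=W RL=S RR=S
t=7: FL=S FR=S RL=S RR=S
t=12: FL=S FR=S RL=W RR=W
t=15: FL=S FR=S RL=S RR=S
t=18: FL=W FR=W RL=S RR=S
t=22: FL=S FR=S RL=S RR=S

t=2: phase=(13,13,5,5) vs β=11 → FL=W FR=W RL=S RR=S
t=3: phase=(14,14,6,6) vs β=11 → FL=W FR=W RL=S RR=S
t=7: phase=(2,2,10,10) vs β=11 → FL=S FR=S RL=S RR=S
t=12: phase=(7,7,15,15) vs β=11 → FL=S FR=S RL=W RR=W
t=15: phase=(10,10,2,2) vs β=11 → FL=S FR=S RL=S RR=S
t=18: phase=(13,13,5,5) vs β=11 → FL=W FR=W RL=S RR=S
t=22: phase=(1,1,9,9) vs β=11 → FL=S FR=S RL=S RR=S


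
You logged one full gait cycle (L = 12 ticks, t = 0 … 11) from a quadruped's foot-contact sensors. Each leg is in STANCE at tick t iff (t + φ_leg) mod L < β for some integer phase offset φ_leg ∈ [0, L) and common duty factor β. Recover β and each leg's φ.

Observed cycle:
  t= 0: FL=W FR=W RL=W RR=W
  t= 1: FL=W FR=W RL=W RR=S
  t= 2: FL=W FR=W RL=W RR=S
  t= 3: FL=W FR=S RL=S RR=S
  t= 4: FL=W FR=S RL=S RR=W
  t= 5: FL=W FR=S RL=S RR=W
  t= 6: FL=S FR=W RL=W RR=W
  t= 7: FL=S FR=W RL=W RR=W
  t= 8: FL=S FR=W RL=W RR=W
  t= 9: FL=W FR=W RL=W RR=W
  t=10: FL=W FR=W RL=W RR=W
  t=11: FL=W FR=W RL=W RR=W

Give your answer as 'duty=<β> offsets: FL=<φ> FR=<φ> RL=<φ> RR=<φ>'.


duty=3 offsets: FL=6 FR=9 RL=9 RR=11

duty β = stance ticks per leg = 3
FL: stance ticks = 3; W→S at t=6 → φ=6
FR: stance ticks = 3; W→S at t=3 → φ=9
RL: stance ticks = 3; W→S at t=3 → φ=9
RR: stance ticks = 3; W→S at t=1 → φ=11


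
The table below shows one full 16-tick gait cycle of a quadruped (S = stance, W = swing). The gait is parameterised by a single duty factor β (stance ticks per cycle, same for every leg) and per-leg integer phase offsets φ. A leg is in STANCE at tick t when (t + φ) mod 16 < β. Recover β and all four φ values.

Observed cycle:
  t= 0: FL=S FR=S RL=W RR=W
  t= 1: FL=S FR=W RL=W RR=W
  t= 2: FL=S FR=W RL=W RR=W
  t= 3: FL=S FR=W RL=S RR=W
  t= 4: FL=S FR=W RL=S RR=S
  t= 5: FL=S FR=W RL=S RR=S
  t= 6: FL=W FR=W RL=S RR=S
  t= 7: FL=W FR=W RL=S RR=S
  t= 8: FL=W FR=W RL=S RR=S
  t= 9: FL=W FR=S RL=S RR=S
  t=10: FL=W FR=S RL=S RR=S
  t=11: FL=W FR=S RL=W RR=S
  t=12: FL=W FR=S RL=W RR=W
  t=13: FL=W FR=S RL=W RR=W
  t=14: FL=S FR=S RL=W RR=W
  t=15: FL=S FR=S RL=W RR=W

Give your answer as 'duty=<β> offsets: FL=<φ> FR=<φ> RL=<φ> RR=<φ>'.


duty β = stance ticks per leg = 8
FL: stance ticks = 8; W→S at t=14 → φ=2
FR: stance ticks = 8; W→S at t=9 → φ=7
RL: stance ticks = 8; W→S at t=3 → φ=13
RR: stance ticks = 8; W→S at t=4 → φ=12

duty=8 offsets: FL=2 FR=7 RL=13 RR=12


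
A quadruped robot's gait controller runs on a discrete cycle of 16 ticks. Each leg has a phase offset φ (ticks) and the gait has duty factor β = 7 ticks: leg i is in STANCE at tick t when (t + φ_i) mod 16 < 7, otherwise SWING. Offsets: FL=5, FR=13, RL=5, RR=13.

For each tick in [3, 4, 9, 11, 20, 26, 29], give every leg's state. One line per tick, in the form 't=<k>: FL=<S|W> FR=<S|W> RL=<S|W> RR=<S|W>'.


t=3: FL=W FR=S RL=W RR=S
t=4: FL=W FR=S RL=W RR=S
t=9: FL=W FR=S RL=W RR=S
t=11: FL=S FR=W RL=S RR=W
t=20: FL=W FR=S RL=W RR=S
t=26: FL=W FR=W RL=W RR=W
t=29: FL=S FR=W RL=S RR=W

t=3: phase=(8,0,8,0) vs β=7 → FL=W FR=S RL=W RR=S
t=4: phase=(9,1,9,1) vs β=7 → FL=W FR=S RL=W RR=S
t=9: phase=(14,6,14,6) vs β=7 → FL=W FR=S RL=W RR=S
t=11: phase=(0,8,0,8) vs β=7 → FL=S FR=W RL=S RR=W
t=20: phase=(9,1,9,1) vs β=7 → FL=W FR=S RL=W RR=S
t=26: phase=(15,7,15,7) vs β=7 → FL=W FR=W RL=W RR=W
t=29: phase=(2,10,2,10) vs β=7 → FL=S FR=W RL=S RR=W


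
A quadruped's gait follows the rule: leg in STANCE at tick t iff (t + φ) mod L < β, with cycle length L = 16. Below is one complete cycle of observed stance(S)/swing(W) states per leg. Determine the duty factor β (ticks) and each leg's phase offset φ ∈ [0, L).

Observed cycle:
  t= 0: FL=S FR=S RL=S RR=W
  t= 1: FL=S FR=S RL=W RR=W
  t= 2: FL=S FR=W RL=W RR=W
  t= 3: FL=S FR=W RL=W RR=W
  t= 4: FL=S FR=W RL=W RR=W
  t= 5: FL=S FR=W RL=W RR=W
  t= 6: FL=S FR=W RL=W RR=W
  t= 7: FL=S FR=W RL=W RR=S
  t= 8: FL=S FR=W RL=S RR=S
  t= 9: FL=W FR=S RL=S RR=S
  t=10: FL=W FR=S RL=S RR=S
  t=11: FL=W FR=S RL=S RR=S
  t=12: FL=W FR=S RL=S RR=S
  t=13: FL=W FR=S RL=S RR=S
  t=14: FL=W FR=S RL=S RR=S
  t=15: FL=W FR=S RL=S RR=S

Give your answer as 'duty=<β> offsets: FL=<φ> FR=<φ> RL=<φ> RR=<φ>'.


duty=9 offsets: FL=0 FR=7 RL=8 RR=9

duty β = stance ticks per leg = 9
FL: stance ticks = 9; W→S at t=0 → φ=0
FR: stance ticks = 9; W→S at t=9 → φ=7
RL: stance ticks = 9; W→S at t=8 → φ=8
RR: stance ticks = 9; W→S at t=7 → φ=9


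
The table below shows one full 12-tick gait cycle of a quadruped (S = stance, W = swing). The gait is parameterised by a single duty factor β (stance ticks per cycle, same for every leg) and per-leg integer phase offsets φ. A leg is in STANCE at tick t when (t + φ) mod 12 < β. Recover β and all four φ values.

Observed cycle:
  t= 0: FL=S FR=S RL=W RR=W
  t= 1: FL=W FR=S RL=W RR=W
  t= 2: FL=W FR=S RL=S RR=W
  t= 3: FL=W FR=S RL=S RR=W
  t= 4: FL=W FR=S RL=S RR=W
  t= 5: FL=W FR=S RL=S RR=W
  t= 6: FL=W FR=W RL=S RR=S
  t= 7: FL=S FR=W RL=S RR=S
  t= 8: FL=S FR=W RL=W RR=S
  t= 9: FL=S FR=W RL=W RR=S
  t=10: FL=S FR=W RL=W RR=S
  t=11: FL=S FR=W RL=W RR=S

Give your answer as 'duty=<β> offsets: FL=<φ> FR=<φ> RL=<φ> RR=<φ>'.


duty β = stance ticks per leg = 6
FL: stance ticks = 6; W→S at t=7 → φ=5
FR: stance ticks = 6; W→S at t=0 → φ=0
RL: stance ticks = 6; W→S at t=2 → φ=10
RR: stance ticks = 6; W→S at t=6 → φ=6

duty=6 offsets: FL=5 FR=0 RL=10 RR=6


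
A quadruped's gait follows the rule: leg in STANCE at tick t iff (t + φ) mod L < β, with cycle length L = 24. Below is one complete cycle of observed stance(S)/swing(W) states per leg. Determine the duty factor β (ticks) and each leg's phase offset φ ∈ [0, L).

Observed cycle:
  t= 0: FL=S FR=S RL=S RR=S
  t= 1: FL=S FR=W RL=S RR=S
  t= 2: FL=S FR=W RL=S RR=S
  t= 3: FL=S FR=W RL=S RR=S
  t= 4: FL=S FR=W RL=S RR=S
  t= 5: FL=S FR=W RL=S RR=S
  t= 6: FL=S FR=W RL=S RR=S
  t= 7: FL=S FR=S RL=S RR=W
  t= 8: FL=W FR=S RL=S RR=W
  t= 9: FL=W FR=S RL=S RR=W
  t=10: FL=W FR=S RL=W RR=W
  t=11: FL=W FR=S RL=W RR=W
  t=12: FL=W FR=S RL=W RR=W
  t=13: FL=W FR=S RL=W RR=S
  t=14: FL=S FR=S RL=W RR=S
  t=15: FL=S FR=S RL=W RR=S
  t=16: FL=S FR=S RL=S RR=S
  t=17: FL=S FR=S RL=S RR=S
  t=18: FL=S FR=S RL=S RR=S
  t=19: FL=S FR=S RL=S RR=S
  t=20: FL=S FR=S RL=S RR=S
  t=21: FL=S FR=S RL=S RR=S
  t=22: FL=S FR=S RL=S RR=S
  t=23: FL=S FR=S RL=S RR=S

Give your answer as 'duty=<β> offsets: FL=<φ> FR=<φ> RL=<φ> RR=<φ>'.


duty β = stance ticks per leg = 18
FL: stance ticks = 18; W→S at t=14 → φ=10
FR: stance ticks = 18; W→S at t=7 → φ=17
RL: stance ticks = 18; W→S at t=16 → φ=8
RR: stance ticks = 18; W→S at t=13 → φ=11

duty=18 offsets: FL=10 FR=17 RL=8 RR=11


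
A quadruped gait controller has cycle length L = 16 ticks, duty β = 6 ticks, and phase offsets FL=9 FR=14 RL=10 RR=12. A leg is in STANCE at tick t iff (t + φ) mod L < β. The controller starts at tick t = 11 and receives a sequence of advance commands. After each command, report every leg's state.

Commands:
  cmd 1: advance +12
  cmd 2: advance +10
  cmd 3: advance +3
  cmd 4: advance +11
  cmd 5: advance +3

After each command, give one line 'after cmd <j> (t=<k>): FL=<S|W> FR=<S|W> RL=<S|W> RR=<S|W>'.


start t=11: FL=S FR=W RL=S RR=W
cmd 1: advance +12 → t=23, phase=(0,5,1,3) → FL=S FR=S RL=S RR=S
cmd 2: advance +10 → t=33, phase=(10,15,11,13) → FL=W FR=W RL=W RR=W
cmd 3: advance +3 → t=36, phase=(13,2,14,0) → FL=W FR=S RL=W RR=S
cmd 4: advance +11 → t=47, phase=(8,13,9,11) → FL=W FR=W RL=W RR=W
cmd 5: advance +3 → t=50, phase=(11,0,12,14) → FL=W FR=S RL=W RR=W

after cmd 1 (t=23): FL=S FR=S RL=S RR=S
after cmd 2 (t=33): FL=W FR=W RL=W RR=W
after cmd 3 (t=36): FL=W FR=S RL=W RR=S
after cmd 4 (t=47): FL=W FR=W RL=W RR=W
after cmd 5 (t=50): FL=W FR=S RL=W RR=W


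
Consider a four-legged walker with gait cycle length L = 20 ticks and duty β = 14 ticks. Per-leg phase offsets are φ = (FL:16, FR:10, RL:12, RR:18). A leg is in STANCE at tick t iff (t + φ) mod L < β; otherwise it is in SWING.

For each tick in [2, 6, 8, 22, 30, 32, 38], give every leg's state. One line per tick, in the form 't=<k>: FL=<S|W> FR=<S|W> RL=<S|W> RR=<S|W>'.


t=2: FL=W FR=S RL=W RR=S
t=6: FL=S FR=W RL=W RR=S
t=8: FL=S FR=W RL=S RR=S
t=22: FL=W FR=S RL=W RR=S
t=30: FL=S FR=S RL=S RR=S
t=32: FL=S FR=S RL=S RR=S
t=38: FL=W FR=S RL=S RR=W

t=2: phase=(18,12,14,0) vs β=14 → FL=W FR=S RL=W RR=S
t=6: phase=(2,16,18,4) vs β=14 → FL=S FR=W RL=W RR=S
t=8: phase=(4,18,0,6) vs β=14 → FL=S FR=W RL=S RR=S
t=22: phase=(18,12,14,0) vs β=14 → FL=W FR=S RL=W RR=S
t=30: phase=(6,0,2,8) vs β=14 → FL=S FR=S RL=S RR=S
t=32: phase=(8,2,4,10) vs β=14 → FL=S FR=S RL=S RR=S
t=38: phase=(14,8,10,16) vs β=14 → FL=W FR=S RL=S RR=W


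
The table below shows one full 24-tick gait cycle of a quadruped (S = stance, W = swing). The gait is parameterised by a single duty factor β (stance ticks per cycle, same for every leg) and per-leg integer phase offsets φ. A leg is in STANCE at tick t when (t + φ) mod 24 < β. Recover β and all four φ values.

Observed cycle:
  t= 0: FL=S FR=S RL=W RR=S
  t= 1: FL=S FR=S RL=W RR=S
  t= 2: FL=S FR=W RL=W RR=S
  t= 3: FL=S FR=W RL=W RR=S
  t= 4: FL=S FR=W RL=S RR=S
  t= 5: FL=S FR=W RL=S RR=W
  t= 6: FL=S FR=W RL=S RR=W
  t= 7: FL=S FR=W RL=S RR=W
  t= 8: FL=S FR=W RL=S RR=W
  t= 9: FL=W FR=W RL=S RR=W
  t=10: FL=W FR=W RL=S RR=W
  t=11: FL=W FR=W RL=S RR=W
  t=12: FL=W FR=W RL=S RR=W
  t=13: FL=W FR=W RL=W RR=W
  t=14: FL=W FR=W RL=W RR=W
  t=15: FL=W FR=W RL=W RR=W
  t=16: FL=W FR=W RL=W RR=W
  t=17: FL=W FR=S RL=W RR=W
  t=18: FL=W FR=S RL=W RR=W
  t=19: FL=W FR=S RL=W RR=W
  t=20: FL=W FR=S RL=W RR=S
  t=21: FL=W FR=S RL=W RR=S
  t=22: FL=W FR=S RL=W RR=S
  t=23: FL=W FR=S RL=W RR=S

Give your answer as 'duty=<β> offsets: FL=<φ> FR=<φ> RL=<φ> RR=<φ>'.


duty β = stance ticks per leg = 9
FL: stance ticks = 9; W→S at t=0 → φ=0
FR: stance ticks = 9; W→S at t=17 → φ=7
RL: stance ticks = 9; W→S at t=4 → φ=20
RR: stance ticks = 9; W→S at t=20 → φ=4

duty=9 offsets: FL=0 FR=7 RL=20 RR=4


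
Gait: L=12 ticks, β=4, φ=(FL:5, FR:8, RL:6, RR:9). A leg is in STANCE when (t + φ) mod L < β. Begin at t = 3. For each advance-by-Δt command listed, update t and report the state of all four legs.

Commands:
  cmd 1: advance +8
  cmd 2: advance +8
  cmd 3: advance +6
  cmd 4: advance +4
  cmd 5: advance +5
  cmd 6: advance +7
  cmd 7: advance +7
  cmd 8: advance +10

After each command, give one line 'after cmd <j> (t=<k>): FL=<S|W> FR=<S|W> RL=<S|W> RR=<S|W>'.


start t=3: FL=W FR=W RL=W RR=S
cmd 1: advance +8 → t=11, phase=(4,7,5,8) → FL=W FR=W RL=W RR=W
cmd 2: advance +8 → t=19, phase=(0,3,1,4) → FL=S FR=S RL=S RR=W
cmd 3: advance +6 → t=25, phase=(6,9,7,10) → FL=W FR=W RL=W RR=W
cmd 4: advance +4 → t=29, phase=(10,1,11,2) → FL=W FR=S RL=W RR=S
cmd 5: advance +5 → t=34, phase=(3,6,4,7) → FL=S FR=W RL=W RR=W
cmd 6: advance +7 → t=41, phase=(10,1,11,2) → FL=W FR=S RL=W RR=S
cmd 7: advance +7 → t=48, phase=(5,8,6,9) → FL=W FR=W RL=W RR=W
cmd 8: advance +10 → t=58, phase=(3,6,4,7) → FL=S FR=W RL=W RR=W

after cmd 1 (t=11): FL=W FR=W RL=W RR=W
after cmd 2 (t=19): FL=S FR=S RL=S RR=W
after cmd 3 (t=25): FL=W FR=W RL=W RR=W
after cmd 4 (t=29): FL=W FR=S RL=W RR=S
after cmd 5 (t=34): FL=S FR=W RL=W RR=W
after cmd 6 (t=41): FL=W FR=S RL=W RR=S
after cmd 7 (t=48): FL=W FR=W RL=W RR=W
after cmd 8 (t=58): FL=S FR=W RL=W RR=W


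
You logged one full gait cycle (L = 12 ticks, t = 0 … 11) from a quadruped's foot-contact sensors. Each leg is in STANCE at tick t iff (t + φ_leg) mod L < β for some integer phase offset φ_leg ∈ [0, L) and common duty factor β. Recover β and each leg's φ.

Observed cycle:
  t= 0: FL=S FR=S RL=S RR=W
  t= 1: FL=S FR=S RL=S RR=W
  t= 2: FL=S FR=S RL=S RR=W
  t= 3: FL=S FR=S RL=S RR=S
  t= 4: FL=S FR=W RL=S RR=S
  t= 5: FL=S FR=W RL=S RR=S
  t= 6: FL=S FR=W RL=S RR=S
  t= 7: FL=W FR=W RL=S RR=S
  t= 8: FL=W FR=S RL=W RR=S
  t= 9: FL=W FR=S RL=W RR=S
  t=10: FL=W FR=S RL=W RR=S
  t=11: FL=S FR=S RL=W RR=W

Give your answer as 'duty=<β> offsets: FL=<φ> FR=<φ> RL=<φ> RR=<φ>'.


duty=8 offsets: FL=1 FR=4 RL=0 RR=9

duty β = stance ticks per leg = 8
FL: stance ticks = 8; W→S at t=11 → φ=1
FR: stance ticks = 8; W→S at t=8 → φ=4
RL: stance ticks = 8; W→S at t=0 → φ=0
RR: stance ticks = 8; W→S at t=3 → φ=9


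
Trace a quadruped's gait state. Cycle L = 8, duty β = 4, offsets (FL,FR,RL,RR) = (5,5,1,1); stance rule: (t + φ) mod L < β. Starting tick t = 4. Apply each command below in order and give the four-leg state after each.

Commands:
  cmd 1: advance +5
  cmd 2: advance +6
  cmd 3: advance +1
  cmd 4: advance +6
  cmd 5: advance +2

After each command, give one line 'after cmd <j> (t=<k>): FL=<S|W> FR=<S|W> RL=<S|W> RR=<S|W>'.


start t=4: FL=S FR=S RL=W RR=W
cmd 1: advance +5 → t=9, phase=(6,6,2,2) → FL=W FR=W RL=S RR=S
cmd 2: advance +6 → t=15, phase=(4,4,0,0) → FL=W FR=W RL=S RR=S
cmd 3: advance +1 → t=16, phase=(5,5,1,1) → FL=W FR=W RL=S RR=S
cmd 4: advance +6 → t=22, phase=(3,3,7,7) → FL=S FR=S RL=W RR=W
cmd 5: advance +2 → t=24, phase=(5,5,1,1) → FL=W FR=W RL=S RR=S

after cmd 1 (t=9): FL=W FR=W RL=S RR=S
after cmd 2 (t=15): FL=W FR=W RL=S RR=S
after cmd 3 (t=16): FL=W FR=W RL=S RR=S
after cmd 4 (t=22): FL=S FR=S RL=W RR=W
after cmd 5 (t=24): FL=W FR=W RL=S RR=S


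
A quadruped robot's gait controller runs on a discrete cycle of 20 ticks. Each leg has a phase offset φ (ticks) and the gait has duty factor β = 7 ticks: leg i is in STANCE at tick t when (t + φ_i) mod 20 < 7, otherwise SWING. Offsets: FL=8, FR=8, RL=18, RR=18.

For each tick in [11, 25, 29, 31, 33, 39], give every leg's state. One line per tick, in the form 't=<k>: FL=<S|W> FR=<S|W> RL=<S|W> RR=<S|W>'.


t=11: FL=W FR=W RL=W RR=W
t=25: FL=W FR=W RL=S RR=S
t=29: FL=W FR=W RL=W RR=W
t=31: FL=W FR=W RL=W RR=W
t=33: FL=S FR=S RL=W RR=W
t=39: FL=W FR=W RL=W RR=W

t=11: phase=(19,19,9,9) vs β=7 → FL=W FR=W RL=W RR=W
t=25: phase=(13,13,3,3) vs β=7 → FL=W FR=W RL=S RR=S
t=29: phase=(17,17,7,7) vs β=7 → FL=W FR=W RL=W RR=W
t=31: phase=(19,19,9,9) vs β=7 → FL=W FR=W RL=W RR=W
t=33: phase=(1,1,11,11) vs β=7 → FL=S FR=S RL=W RR=W
t=39: phase=(7,7,17,17) vs β=7 → FL=W FR=W RL=W RR=W


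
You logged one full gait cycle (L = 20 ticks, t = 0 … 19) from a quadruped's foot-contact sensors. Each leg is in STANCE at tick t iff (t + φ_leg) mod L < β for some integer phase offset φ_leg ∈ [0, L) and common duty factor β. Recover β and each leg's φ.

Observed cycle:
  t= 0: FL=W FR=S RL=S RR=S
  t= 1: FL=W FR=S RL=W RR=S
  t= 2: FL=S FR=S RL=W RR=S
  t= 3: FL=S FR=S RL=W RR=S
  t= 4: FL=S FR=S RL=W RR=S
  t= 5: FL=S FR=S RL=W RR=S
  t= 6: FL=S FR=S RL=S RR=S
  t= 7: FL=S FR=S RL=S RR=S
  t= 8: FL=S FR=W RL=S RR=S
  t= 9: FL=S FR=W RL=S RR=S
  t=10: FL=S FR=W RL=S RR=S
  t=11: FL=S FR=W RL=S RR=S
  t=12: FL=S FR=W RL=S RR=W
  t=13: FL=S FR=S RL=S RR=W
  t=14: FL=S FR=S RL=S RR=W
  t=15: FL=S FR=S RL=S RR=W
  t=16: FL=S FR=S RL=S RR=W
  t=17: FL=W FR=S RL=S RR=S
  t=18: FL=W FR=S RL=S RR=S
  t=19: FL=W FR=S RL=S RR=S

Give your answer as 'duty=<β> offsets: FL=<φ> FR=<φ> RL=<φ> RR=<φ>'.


duty β = stance ticks per leg = 15
FL: stance ticks = 15; W→S at t=2 → φ=18
FR: stance ticks = 15; W→S at t=13 → φ=7
RL: stance ticks = 15; W→S at t=6 → φ=14
RR: stance ticks = 15; W→S at t=17 → φ=3

duty=15 offsets: FL=18 FR=7 RL=14 RR=3


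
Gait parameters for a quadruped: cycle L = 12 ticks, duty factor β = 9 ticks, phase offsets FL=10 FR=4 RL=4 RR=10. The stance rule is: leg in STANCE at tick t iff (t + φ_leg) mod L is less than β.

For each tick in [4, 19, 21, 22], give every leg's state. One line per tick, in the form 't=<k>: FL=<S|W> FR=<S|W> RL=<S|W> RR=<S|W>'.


t=4: FL=S FR=S RL=S RR=S
t=19: FL=S FR=W RL=W RR=S
t=21: FL=S FR=S RL=S RR=S
t=22: FL=S FR=S RL=S RR=S

t=4: phase=(2,8,8,2) vs β=9 → FL=S FR=S RL=S RR=S
t=19: phase=(5,11,11,5) vs β=9 → FL=S FR=W RL=W RR=S
t=21: phase=(7,1,1,7) vs β=9 → FL=S FR=S RL=S RR=S
t=22: phase=(8,2,2,8) vs β=9 → FL=S FR=S RL=S RR=S


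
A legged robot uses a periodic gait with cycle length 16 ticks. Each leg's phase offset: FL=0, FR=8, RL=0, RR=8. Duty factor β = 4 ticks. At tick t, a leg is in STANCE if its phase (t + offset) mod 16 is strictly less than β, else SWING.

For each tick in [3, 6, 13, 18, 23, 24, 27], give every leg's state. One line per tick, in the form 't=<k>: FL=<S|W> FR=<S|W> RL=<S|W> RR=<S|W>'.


t=3: phase=(3,11,3,11) vs β=4 → FL=S FR=W RL=S RR=W
t=6: phase=(6,14,6,14) vs β=4 → FL=W FR=W RL=W RR=W
t=13: phase=(13,5,13,5) vs β=4 → FL=W FR=W RL=W RR=W
t=18: phase=(2,10,2,10) vs β=4 → FL=S FR=W RL=S RR=W
t=23: phase=(7,15,7,15) vs β=4 → FL=W FR=W RL=W RR=W
t=24: phase=(8,0,8,0) vs β=4 → FL=W FR=S RL=W RR=S
t=27: phase=(11,3,11,3) vs β=4 → FL=W FR=S RL=W RR=S

t=3: FL=S FR=W RL=S RR=W
t=6: FL=W FR=W RL=W RR=W
t=13: FL=W FR=W RL=W RR=W
t=18: FL=S FR=W RL=S RR=W
t=23: FL=W FR=W RL=W RR=W
t=24: FL=W FR=S RL=W RR=S
t=27: FL=W FR=S RL=W RR=S


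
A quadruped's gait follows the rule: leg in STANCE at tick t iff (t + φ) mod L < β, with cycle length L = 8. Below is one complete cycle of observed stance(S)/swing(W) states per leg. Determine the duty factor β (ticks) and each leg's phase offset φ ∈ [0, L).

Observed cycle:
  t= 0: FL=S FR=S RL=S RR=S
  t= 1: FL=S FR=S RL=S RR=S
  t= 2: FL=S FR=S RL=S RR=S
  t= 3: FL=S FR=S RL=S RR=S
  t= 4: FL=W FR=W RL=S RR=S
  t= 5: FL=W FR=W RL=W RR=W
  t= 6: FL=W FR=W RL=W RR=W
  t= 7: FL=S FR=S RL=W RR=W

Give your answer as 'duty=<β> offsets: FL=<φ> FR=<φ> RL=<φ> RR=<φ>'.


duty β = stance ticks per leg = 5
FL: stance ticks = 5; W→S at t=7 → φ=1
FR: stance ticks = 5; W→S at t=7 → φ=1
RL: stance ticks = 5; W→S at t=0 → φ=0
RR: stance ticks = 5; W→S at t=0 → φ=0

duty=5 offsets: FL=1 FR=1 RL=0 RR=0


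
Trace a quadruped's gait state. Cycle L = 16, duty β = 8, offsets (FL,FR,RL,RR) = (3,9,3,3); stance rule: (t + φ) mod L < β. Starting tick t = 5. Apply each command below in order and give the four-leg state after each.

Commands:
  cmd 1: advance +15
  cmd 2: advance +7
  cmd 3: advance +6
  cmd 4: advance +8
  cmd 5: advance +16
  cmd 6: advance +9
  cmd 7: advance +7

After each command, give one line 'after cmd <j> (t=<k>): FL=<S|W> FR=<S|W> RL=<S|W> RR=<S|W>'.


start t=5: FL=W FR=W RL=W RR=W
cmd 1: advance +15 → t=20, phase=(7,13,7,7) → FL=S FR=W RL=S RR=S
cmd 2: advance +7 → t=27, phase=(14,4,14,14) → FL=W FR=S RL=W RR=W
cmd 3: advance +6 → t=33, phase=(4,10,4,4) → FL=S FR=W RL=S RR=S
cmd 4: advance +8 → t=41, phase=(12,2,12,12) → FL=W FR=S RL=W RR=W
cmd 5: advance +16 → t=57, phase=(12,2,12,12) → FL=W FR=S RL=W RR=W
cmd 6: advance +9 → t=66, phase=(5,11,5,5) → FL=S FR=W RL=S RR=S
cmd 7: advance +7 → t=73, phase=(12,2,12,12) → FL=W FR=S RL=W RR=W

after cmd 1 (t=20): FL=S FR=W RL=S RR=S
after cmd 2 (t=27): FL=W FR=S RL=W RR=W
after cmd 3 (t=33): FL=S FR=W RL=S RR=S
after cmd 4 (t=41): FL=W FR=S RL=W RR=W
after cmd 5 (t=57): FL=W FR=S RL=W RR=W
after cmd 6 (t=66): FL=S FR=W RL=S RR=S
after cmd 7 (t=73): FL=W FR=S RL=W RR=W


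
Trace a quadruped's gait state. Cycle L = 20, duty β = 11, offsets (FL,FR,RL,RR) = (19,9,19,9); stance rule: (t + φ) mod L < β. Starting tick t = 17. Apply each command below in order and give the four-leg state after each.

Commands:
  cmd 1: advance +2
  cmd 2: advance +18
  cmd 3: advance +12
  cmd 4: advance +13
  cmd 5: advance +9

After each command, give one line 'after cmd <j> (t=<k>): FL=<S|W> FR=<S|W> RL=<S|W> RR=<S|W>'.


after cmd 1 (t=19): FL=W FR=S RL=W RR=S
after cmd 2 (t=37): FL=W FR=S RL=W RR=S
after cmd 3 (t=49): FL=S FR=W RL=S RR=W
after cmd 4 (t=62): FL=S FR=W RL=S RR=W
after cmd 5 (t=71): FL=S FR=S RL=S RR=S

start t=17: FL=W FR=S RL=W RR=S
cmd 1: advance +2 → t=19, phase=(18,8,18,8) → FL=W FR=S RL=W RR=S
cmd 2: advance +18 → t=37, phase=(16,6,16,6) → FL=W FR=S RL=W RR=S
cmd 3: advance +12 → t=49, phase=(8,18,8,18) → FL=S FR=W RL=S RR=W
cmd 4: advance +13 → t=62, phase=(1,11,1,11) → FL=S FR=W RL=S RR=W
cmd 5: advance +9 → t=71, phase=(10,0,10,0) → FL=S FR=S RL=S RR=S


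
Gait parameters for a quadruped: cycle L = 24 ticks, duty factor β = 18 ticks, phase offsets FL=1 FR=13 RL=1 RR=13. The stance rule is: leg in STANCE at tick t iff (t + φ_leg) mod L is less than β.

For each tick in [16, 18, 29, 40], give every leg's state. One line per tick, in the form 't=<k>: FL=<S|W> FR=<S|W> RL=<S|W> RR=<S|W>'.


t=16: FL=S FR=S RL=S RR=S
t=18: FL=W FR=S RL=W RR=S
t=29: FL=S FR=W RL=S RR=W
t=40: FL=S FR=S RL=S RR=S

t=16: phase=(17,5,17,5) vs β=18 → FL=S FR=S RL=S RR=S
t=18: phase=(19,7,19,7) vs β=18 → FL=W FR=S RL=W RR=S
t=29: phase=(6,18,6,18) vs β=18 → FL=S FR=W RL=S RR=W
t=40: phase=(17,5,17,5) vs β=18 → FL=S FR=S RL=S RR=S


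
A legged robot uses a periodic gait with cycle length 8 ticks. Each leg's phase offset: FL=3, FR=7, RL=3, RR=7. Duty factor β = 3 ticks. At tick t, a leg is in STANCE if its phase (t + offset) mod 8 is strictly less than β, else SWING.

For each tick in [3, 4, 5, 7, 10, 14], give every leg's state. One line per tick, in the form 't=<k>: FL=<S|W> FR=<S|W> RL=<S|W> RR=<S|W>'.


t=3: phase=(6,2,6,2) vs β=3 → FL=W FR=S RL=W RR=S
t=4: phase=(7,3,7,3) vs β=3 → FL=W FR=W RL=W RR=W
t=5: phase=(0,4,0,4) vs β=3 → FL=S FR=W RL=S RR=W
t=7: phase=(2,6,2,6) vs β=3 → FL=S FR=W RL=S RR=W
t=10: phase=(5,1,5,1) vs β=3 → FL=W FR=S RL=W RR=S
t=14: phase=(1,5,1,5) vs β=3 → FL=S FR=W RL=S RR=W

t=3: FL=W FR=S RL=W RR=S
t=4: FL=W FR=W RL=W RR=W
t=5: FL=S FR=W RL=S RR=W
t=7: FL=S FR=W RL=S RR=W
t=10: FL=W FR=S RL=W RR=S
t=14: FL=S FR=W RL=S RR=W


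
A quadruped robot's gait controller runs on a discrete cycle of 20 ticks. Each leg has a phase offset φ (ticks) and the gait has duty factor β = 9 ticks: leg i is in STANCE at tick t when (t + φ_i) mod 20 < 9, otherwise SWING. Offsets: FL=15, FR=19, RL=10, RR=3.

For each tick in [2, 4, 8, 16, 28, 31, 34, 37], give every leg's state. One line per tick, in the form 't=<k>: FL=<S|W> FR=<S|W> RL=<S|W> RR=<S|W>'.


t=2: FL=W FR=S RL=W RR=S
t=4: FL=W FR=S RL=W RR=S
t=8: FL=S FR=S RL=W RR=W
t=16: FL=W FR=W RL=S RR=W
t=28: FL=S FR=S RL=W RR=W
t=31: FL=S FR=W RL=S RR=W
t=34: FL=W FR=W RL=S RR=W
t=37: FL=W FR=W RL=S RR=S

t=2: phase=(17,1,12,5) vs β=9 → FL=W FR=S RL=W RR=S
t=4: phase=(19,3,14,7) vs β=9 → FL=W FR=S RL=W RR=S
t=8: phase=(3,7,18,11) vs β=9 → FL=S FR=S RL=W RR=W
t=16: phase=(11,15,6,19) vs β=9 → FL=W FR=W RL=S RR=W
t=28: phase=(3,7,18,11) vs β=9 → FL=S FR=S RL=W RR=W
t=31: phase=(6,10,1,14) vs β=9 → FL=S FR=W RL=S RR=W
t=34: phase=(9,13,4,17) vs β=9 → FL=W FR=W RL=S RR=W
t=37: phase=(12,16,7,0) vs β=9 → FL=W FR=W RL=S RR=S


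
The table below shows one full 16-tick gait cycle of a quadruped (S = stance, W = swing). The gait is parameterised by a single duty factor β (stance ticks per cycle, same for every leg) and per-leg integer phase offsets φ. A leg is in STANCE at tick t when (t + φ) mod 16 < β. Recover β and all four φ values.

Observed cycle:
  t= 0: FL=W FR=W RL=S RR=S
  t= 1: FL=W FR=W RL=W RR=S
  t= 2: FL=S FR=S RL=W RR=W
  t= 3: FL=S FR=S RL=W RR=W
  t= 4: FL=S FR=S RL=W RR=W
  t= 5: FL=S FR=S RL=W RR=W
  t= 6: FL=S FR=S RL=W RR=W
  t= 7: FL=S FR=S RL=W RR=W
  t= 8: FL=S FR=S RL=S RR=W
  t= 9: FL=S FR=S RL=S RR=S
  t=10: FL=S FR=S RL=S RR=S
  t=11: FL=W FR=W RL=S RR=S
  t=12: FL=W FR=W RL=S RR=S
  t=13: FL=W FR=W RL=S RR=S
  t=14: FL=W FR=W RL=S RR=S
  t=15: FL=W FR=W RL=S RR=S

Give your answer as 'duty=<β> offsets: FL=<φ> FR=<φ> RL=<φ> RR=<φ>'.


duty=9 offsets: FL=14 FR=14 RL=8 RR=7

duty β = stance ticks per leg = 9
FL: stance ticks = 9; W→S at t=2 → φ=14
FR: stance ticks = 9; W→S at t=2 → φ=14
RL: stance ticks = 9; W→S at t=8 → φ=8
RR: stance ticks = 9; W→S at t=9 → φ=7


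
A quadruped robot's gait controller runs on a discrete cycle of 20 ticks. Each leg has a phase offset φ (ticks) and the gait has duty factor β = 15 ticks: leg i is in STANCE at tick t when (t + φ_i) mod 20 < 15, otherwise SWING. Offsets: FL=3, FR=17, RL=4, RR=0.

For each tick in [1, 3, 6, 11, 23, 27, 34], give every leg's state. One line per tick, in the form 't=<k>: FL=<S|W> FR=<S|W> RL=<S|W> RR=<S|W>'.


t=1: FL=S FR=W RL=S RR=S
t=3: FL=S FR=S RL=S RR=S
t=6: FL=S FR=S RL=S RR=S
t=11: FL=S FR=S RL=W RR=S
t=23: FL=S FR=S RL=S RR=S
t=27: FL=S FR=S RL=S RR=S
t=34: FL=W FR=S RL=W RR=S

t=1: phase=(4,18,5,1) vs β=15 → FL=S FR=W RL=S RR=S
t=3: phase=(6,0,7,3) vs β=15 → FL=S FR=S RL=S RR=S
t=6: phase=(9,3,10,6) vs β=15 → FL=S FR=S RL=S RR=S
t=11: phase=(14,8,15,11) vs β=15 → FL=S FR=S RL=W RR=S
t=23: phase=(6,0,7,3) vs β=15 → FL=S FR=S RL=S RR=S
t=27: phase=(10,4,11,7) vs β=15 → FL=S FR=S RL=S RR=S
t=34: phase=(17,11,18,14) vs β=15 → FL=W FR=S RL=W RR=S


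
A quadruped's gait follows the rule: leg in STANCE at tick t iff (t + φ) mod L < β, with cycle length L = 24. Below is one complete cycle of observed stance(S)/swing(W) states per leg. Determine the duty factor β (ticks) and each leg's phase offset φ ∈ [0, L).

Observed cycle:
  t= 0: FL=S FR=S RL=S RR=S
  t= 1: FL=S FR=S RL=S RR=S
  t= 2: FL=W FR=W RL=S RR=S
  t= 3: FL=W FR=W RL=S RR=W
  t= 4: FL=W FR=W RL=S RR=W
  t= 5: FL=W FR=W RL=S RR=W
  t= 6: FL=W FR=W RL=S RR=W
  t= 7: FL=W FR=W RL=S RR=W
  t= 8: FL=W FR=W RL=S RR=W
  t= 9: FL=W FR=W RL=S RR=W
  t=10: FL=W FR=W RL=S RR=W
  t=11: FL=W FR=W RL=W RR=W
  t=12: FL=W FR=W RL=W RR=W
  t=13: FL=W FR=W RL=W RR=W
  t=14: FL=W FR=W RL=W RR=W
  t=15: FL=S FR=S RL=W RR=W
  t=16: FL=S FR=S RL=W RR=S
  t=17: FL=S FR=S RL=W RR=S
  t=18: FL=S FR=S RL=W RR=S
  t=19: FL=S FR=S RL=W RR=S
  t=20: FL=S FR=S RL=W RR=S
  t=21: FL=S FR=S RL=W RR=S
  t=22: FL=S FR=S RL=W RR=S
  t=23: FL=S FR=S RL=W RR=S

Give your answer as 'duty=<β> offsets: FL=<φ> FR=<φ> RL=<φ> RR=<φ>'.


duty=11 offsets: FL=9 FR=9 RL=0 RR=8

duty β = stance ticks per leg = 11
FL: stance ticks = 11; W→S at t=15 → φ=9
FR: stance ticks = 11; W→S at t=15 → φ=9
RL: stance ticks = 11; W→S at t=0 → φ=0
RR: stance ticks = 11; W→S at t=16 → φ=8


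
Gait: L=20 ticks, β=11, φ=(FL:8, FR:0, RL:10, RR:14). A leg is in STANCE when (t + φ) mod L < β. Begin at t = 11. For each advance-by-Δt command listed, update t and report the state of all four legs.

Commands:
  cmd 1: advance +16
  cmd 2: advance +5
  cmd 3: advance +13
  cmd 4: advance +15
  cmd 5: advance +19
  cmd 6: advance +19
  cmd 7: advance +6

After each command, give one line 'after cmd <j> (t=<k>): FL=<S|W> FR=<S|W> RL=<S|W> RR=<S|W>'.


start t=11: FL=W FR=W RL=S RR=S
cmd 1: advance +16 → t=27, phase=(15,7,17,1) → FL=W FR=S RL=W RR=S
cmd 2: advance +5 → t=32, phase=(0,12,2,6) → FL=S FR=W RL=S RR=S
cmd 3: advance +13 → t=45, phase=(13,5,15,19) → FL=W FR=S RL=W RR=W
cmd 4: advance +15 → t=60, phase=(8,0,10,14) → FL=S FR=S RL=S RR=W
cmd 5: advance +19 → t=79, phase=(7,19,9,13) → FL=S FR=W RL=S RR=W
cmd 6: advance +19 → t=98, phase=(6,18,8,12) → FL=S FR=W RL=S RR=W
cmd 7: advance +6 → t=104, phase=(12,4,14,18) → FL=W FR=S RL=W RR=W

after cmd 1 (t=27): FL=W FR=S RL=W RR=S
after cmd 2 (t=32): FL=S FR=W RL=S RR=S
after cmd 3 (t=45): FL=W FR=S RL=W RR=W
after cmd 4 (t=60): FL=S FR=S RL=S RR=W
after cmd 5 (t=79): FL=S FR=W RL=S RR=W
after cmd 6 (t=98): FL=S FR=W RL=S RR=W
after cmd 7 (t=104): FL=W FR=S RL=W RR=W


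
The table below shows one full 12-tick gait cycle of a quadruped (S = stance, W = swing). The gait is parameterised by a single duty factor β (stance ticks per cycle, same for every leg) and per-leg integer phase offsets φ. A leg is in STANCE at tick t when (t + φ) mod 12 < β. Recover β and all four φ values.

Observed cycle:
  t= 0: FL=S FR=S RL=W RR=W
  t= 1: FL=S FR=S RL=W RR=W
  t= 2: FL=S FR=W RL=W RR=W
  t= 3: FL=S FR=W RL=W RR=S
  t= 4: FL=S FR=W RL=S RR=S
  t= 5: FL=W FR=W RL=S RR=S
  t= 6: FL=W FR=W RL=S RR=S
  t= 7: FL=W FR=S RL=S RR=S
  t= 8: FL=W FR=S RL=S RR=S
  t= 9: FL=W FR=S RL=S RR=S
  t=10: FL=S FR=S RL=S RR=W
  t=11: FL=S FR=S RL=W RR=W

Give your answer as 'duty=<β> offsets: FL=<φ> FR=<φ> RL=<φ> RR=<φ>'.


duty=7 offsets: FL=2 FR=5 RL=8 RR=9

duty β = stance ticks per leg = 7
FL: stance ticks = 7; W→S at t=10 → φ=2
FR: stance ticks = 7; W→S at t=7 → φ=5
RL: stance ticks = 7; W→S at t=4 → φ=8
RR: stance ticks = 7; W→S at t=3 → φ=9


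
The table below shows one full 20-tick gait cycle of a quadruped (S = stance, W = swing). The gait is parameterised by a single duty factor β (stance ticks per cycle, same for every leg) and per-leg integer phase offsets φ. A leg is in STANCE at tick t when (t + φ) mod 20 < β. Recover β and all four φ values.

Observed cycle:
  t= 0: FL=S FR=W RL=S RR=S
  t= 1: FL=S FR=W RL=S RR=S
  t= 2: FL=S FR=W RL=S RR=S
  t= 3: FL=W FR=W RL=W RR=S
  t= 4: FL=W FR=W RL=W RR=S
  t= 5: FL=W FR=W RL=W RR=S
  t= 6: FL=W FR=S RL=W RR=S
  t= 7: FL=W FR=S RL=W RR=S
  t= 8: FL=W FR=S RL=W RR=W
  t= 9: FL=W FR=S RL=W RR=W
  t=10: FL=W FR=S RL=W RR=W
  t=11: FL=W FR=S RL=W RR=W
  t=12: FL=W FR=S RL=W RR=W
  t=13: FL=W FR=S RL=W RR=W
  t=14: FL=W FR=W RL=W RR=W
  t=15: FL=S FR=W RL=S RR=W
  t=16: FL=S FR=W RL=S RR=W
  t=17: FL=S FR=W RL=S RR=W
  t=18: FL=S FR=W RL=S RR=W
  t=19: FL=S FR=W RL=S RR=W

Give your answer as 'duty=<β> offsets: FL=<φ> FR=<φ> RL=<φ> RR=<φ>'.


duty=8 offsets: FL=5 FR=14 RL=5 RR=0

duty β = stance ticks per leg = 8
FL: stance ticks = 8; W→S at t=15 → φ=5
FR: stance ticks = 8; W→S at t=6 → φ=14
RL: stance ticks = 8; W→S at t=15 → φ=5
RR: stance ticks = 8; W→S at t=0 → φ=0


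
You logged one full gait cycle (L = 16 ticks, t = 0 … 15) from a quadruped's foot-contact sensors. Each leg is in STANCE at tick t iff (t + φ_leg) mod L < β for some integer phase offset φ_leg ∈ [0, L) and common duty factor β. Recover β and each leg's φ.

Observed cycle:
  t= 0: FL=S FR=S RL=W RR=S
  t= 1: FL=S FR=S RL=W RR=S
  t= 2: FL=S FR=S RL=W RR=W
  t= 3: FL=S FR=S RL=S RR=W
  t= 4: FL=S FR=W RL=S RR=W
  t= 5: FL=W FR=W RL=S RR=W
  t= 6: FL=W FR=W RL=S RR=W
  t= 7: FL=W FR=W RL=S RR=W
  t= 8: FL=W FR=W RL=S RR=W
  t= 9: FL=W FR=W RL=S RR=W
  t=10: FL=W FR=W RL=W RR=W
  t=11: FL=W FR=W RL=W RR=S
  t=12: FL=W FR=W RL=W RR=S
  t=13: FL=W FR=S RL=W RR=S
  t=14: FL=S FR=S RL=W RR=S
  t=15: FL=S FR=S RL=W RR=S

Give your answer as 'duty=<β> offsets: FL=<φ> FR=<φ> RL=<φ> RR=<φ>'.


duty=7 offsets: FL=2 FR=3 RL=13 RR=5

duty β = stance ticks per leg = 7
FL: stance ticks = 7; W→S at t=14 → φ=2
FR: stance ticks = 7; W→S at t=13 → φ=3
RL: stance ticks = 7; W→S at t=3 → φ=13
RR: stance ticks = 7; W→S at t=11 → φ=5


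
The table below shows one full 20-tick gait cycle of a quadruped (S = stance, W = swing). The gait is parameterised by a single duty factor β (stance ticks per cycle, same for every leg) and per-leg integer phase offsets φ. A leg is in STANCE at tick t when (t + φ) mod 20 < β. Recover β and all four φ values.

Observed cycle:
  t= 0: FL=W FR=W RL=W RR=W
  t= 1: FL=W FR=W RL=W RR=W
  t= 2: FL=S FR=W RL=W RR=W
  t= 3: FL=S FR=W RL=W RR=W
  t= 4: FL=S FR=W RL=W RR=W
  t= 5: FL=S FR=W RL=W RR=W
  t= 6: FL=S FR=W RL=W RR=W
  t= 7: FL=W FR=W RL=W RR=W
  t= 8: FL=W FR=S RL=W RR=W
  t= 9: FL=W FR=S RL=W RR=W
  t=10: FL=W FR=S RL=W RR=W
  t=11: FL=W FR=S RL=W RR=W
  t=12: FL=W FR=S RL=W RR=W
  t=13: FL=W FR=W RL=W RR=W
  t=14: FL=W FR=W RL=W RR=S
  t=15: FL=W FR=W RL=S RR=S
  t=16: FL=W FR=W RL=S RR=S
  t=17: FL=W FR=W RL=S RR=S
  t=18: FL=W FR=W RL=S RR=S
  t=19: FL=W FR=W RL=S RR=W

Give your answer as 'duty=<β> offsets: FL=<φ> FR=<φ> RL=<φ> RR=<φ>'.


duty=5 offsets: FL=18 FR=12 RL=5 RR=6

duty β = stance ticks per leg = 5
FL: stance ticks = 5; W→S at t=2 → φ=18
FR: stance ticks = 5; W→S at t=8 → φ=12
RL: stance ticks = 5; W→S at t=15 → φ=5
RR: stance ticks = 5; W→S at t=14 → φ=6


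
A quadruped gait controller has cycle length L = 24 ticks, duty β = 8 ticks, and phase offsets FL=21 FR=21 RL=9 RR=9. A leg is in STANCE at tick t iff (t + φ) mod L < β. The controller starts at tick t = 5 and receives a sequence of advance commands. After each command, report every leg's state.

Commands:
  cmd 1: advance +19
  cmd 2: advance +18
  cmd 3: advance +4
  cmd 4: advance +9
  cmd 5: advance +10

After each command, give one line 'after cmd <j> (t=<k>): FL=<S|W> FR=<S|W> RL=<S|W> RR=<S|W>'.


after cmd 1 (t=24): FL=W FR=W RL=W RR=W
after cmd 2 (t=42): FL=W FR=W RL=S RR=S
after cmd 3 (t=46): FL=W FR=W RL=S RR=S
after cmd 4 (t=55): FL=S FR=S RL=W RR=W
after cmd 5 (t=65): FL=W FR=W RL=S RR=S

start t=5: FL=S FR=S RL=W RR=W
cmd 1: advance +19 → t=24, phase=(21,21,9,9) → FL=W FR=W RL=W RR=W
cmd 2: advance +18 → t=42, phase=(15,15,3,3) → FL=W FR=W RL=S RR=S
cmd 3: advance +4 → t=46, phase=(19,19,7,7) → FL=W FR=W RL=S RR=S
cmd 4: advance +9 → t=55, phase=(4,4,16,16) → FL=S FR=S RL=W RR=W
cmd 5: advance +10 → t=65, phase=(14,14,2,2) → FL=W FR=W RL=S RR=S


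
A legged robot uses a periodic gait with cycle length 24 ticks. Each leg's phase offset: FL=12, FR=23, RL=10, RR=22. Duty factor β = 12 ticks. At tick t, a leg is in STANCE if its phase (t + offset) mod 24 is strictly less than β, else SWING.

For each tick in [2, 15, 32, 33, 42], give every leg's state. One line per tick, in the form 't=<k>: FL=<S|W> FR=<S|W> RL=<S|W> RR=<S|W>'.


t=2: FL=W FR=S RL=W RR=S
t=15: FL=S FR=W RL=S RR=W
t=32: FL=W FR=S RL=W RR=S
t=33: FL=W FR=S RL=W RR=S
t=42: FL=S FR=W RL=S RR=W

t=2: phase=(14,1,12,0) vs β=12 → FL=W FR=S RL=W RR=S
t=15: phase=(3,14,1,13) vs β=12 → FL=S FR=W RL=S RR=W
t=32: phase=(20,7,18,6) vs β=12 → FL=W FR=S RL=W RR=S
t=33: phase=(21,8,19,7) vs β=12 → FL=W FR=S RL=W RR=S
t=42: phase=(6,17,4,16) vs β=12 → FL=S FR=W RL=S RR=W
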